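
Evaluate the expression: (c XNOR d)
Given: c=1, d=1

Substituting: (1 XNOR 1)
= 1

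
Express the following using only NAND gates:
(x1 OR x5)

((x1 NAND x1) NAND (x5 NAND x5))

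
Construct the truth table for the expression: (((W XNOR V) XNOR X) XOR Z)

X | V | Z | W | Output
----------------------
0 | 0 | 0 | 0 | 0
0 | 0 | 0 | 1 | 1
0 | 0 | 1 | 0 | 1
0 | 0 | 1 | 1 | 0
0 | 1 | 0 | 0 | 1
0 | 1 | 0 | 1 | 0
0 | 1 | 1 | 0 | 0
0 | 1 | 1 | 1 | 1
1 | 0 | 0 | 0 | 1
1 | 0 | 0 | 1 | 0
1 | 0 | 1 | 0 | 0
1 | 0 | 1 | 1 | 1
1 | 1 | 0 | 0 | 0
1 | 1 | 0 | 1 | 1
1 | 1 | 1 | 0 | 1
1 | 1 | 1 | 1 | 0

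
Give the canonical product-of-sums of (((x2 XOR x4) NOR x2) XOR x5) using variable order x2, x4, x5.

ΠM(1, 2, 4, 6) = (x2 OR x4 OR NOT x5) AND (x2 OR NOT x4 OR x5) AND (NOT x2 OR x4 OR x5) AND (NOT x2 OR NOT x4 OR x5)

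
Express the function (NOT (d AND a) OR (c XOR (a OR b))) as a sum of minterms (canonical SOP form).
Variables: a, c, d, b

Σm(0, 1, 2, 3, 4, 5, 6, 7, 8, 9, 10, 11, 12, 13) = (NOT a AND NOT c AND NOT d AND NOT b) OR (NOT a AND NOT c AND NOT d AND b) OR (NOT a AND NOT c AND d AND NOT b) OR (NOT a AND NOT c AND d AND b) OR (NOT a AND c AND NOT d AND NOT b) OR (NOT a AND c AND NOT d AND b) OR (NOT a AND c AND d AND NOT b) OR (NOT a AND c AND d AND b) OR (a AND NOT c AND NOT d AND NOT b) OR (a AND NOT c AND NOT d AND b) OR (a AND NOT c AND d AND NOT b) OR (a AND NOT c AND d AND b) OR (a AND c AND NOT d AND NOT b) OR (a AND c AND NOT d AND b)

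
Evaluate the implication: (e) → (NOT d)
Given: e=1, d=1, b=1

Antecedent (e) = 1; consequent (NOT d) = 0.
1 → 0 = 0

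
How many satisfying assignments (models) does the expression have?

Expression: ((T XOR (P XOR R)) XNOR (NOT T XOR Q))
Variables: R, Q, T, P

Satisfying assignments: (0,0,0,1), (0,0,1,1), (0,1,0,0), (0,1,1,0), (1,0,0,0), (1,0,1,0), (1,1,0,1), (1,1,1,1)
Count: 8 out of 16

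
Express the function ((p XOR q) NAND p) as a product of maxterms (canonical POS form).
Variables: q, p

ΠM(1) = (q OR NOT p)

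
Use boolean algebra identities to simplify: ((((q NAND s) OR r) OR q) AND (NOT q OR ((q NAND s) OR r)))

By distribution ((E OR v) AND (E OR NOT v) = E):
= ((q NAND s) OR r)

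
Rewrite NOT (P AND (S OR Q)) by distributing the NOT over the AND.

NOT P OR NOT (S OR Q)
De Morgan's: NOT(AND of terms) = OR of negations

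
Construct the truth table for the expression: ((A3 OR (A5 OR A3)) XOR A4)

A3 | A5 | A4 | Output
---------------------
0 | 0 | 0 | 0
0 | 0 | 1 | 1
0 | 1 | 0 | 1
0 | 1 | 1 | 0
1 | 0 | 0 | 1
1 | 0 | 1 | 0
1 | 1 | 0 | 1
1 | 1 | 1 | 0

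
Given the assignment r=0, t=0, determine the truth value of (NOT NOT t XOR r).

Substituting: (NOT NOT 0 XOR 0)
= 0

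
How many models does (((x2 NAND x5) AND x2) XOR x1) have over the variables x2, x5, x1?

Satisfying assignments: (0,0,1), (0,1,1), (1,0,0), (1,1,1)
Count: 4 out of 8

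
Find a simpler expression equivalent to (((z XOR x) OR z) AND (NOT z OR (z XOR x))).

By distribution ((E OR v) AND (E OR NOT v) = E):
= (z XOR x)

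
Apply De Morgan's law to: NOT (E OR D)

NOT E AND NOT D
De Morgan's: NOT(OR of terms) = AND of negations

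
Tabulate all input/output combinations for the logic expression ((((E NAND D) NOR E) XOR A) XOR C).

A | D | E | C | Output
----------------------
0 | 0 | 0 | 0 | 0
0 | 0 | 0 | 1 | 1
0 | 0 | 1 | 0 | 0
0 | 0 | 1 | 1 | 1
0 | 1 | 0 | 0 | 0
0 | 1 | 0 | 1 | 1
0 | 1 | 1 | 0 | 0
0 | 1 | 1 | 1 | 1
1 | 0 | 0 | 0 | 1
1 | 0 | 0 | 1 | 0
1 | 0 | 1 | 0 | 1
1 | 0 | 1 | 1 | 0
1 | 1 | 0 | 0 | 1
1 | 1 | 0 | 1 | 0
1 | 1 | 1 | 0 | 1
1 | 1 | 1 | 1 | 0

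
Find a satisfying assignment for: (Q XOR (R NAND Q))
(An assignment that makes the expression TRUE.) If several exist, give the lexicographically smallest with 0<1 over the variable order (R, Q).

R=0, Q=0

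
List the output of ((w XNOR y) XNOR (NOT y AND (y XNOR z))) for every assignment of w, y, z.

w | y | z | Output
------------------
0 | 0 | 0 | 1
0 | 0 | 1 | 0
0 | 1 | 0 | 1
0 | 1 | 1 | 1
1 | 0 | 0 | 0
1 | 0 | 1 | 1
1 | 1 | 0 | 0
1 | 1 | 1 | 0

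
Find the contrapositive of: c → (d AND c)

Contrapositive: NOT (d AND c) → NOT c
Note: A statement and its contrapositive are logically equivalent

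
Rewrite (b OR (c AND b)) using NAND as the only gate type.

((b NAND b) NAND (((c NAND b) NAND (c NAND b)) NAND ((c NAND b) NAND (c NAND b))))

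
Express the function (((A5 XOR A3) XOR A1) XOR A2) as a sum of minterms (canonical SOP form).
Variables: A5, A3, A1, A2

Σm(1, 2, 4, 7, 8, 11, 13, 14) = (NOT A5 AND NOT A3 AND NOT A1 AND A2) OR (NOT A5 AND NOT A3 AND A1 AND NOT A2) OR (NOT A5 AND A3 AND NOT A1 AND NOT A2) OR (NOT A5 AND A3 AND A1 AND A2) OR (A5 AND NOT A3 AND NOT A1 AND NOT A2) OR (A5 AND NOT A3 AND A1 AND A2) OR (A5 AND A3 AND NOT A1 AND A2) OR (A5 AND A3 AND A1 AND NOT A2)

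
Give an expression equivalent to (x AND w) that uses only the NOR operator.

((x NOR x) NOR (w NOR w))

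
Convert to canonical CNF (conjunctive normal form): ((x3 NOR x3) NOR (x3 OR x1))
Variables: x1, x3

(x1 OR x3) AND (x1 OR NOT x3) AND (NOT x1 OR x3) AND (NOT x1 OR NOT x3)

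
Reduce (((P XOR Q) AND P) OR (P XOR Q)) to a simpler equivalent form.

By absorption (E OR (E AND v) = E):
= (P XOR Q)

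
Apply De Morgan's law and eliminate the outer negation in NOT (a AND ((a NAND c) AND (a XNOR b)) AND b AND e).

NOT a OR NOT ((a NAND c) AND (a XNOR b)) OR NOT b OR NOT e
De Morgan's: NOT(AND of terms) = OR of negations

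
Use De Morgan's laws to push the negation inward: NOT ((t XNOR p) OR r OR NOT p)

NOT (t XNOR p) AND NOT r AND p
De Morgan's: NOT(OR of terms) = AND of negations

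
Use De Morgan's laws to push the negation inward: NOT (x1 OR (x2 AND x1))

NOT x1 AND NOT (x2 AND x1)
De Morgan's: NOT(OR of terms) = AND of negations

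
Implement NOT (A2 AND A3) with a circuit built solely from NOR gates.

(((A2 NOR A2) NOR (A3 NOR A3)) NOR ((A2 NOR A2) NOR (A3 NOR A3)))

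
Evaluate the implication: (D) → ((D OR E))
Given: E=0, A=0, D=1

Antecedent (D) = 1; consequent ((D OR E)) = 1.
1 → 1 = 1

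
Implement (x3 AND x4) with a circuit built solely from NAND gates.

((x3 NAND x4) NAND (x3 NAND x4))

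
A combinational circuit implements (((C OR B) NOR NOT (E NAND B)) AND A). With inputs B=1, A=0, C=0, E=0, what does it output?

Substituting: (((0 OR 1) NOR NOT (0 NAND 1)) AND 0)
= 0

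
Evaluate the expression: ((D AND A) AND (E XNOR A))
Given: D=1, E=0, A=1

Substituting: ((1 AND 1) AND (0 XNOR 1))
= 0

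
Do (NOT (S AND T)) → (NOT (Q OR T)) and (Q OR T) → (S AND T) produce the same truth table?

Yes, Contrapositive is always equivalent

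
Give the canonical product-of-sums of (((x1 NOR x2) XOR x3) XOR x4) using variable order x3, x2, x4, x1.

ΠM(1, 2, 4, 5, 8, 11, 14, 15) = (x3 OR x2 OR x4 OR NOT x1) AND (x3 OR x2 OR NOT x4 OR x1) AND (x3 OR NOT x2 OR x4 OR x1) AND (x3 OR NOT x2 OR x4 OR NOT x1) AND (NOT x3 OR x2 OR x4 OR x1) AND (NOT x3 OR x2 OR NOT x4 OR NOT x1) AND (NOT x3 OR NOT x2 OR NOT x4 OR x1) AND (NOT x3 OR NOT x2 OR NOT x4 OR NOT x1)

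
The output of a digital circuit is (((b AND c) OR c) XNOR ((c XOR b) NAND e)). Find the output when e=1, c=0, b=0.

Substituting: (((0 AND 0) OR 0) XNOR ((0 XOR 0) NAND 1))
= 0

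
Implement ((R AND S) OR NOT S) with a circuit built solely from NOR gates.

((((R NOR R) NOR (S NOR S)) NOR (S NOR S)) NOR (((R NOR R) NOR (S NOR S)) NOR (S NOR S)))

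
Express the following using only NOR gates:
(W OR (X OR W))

((W NOR ((X NOR W) NOR (X NOR W))) NOR (W NOR ((X NOR W) NOR (X NOR W))))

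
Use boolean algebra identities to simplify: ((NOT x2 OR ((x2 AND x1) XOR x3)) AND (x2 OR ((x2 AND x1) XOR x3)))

By distribution ((E OR v) AND (E OR NOT v) = E):
= ((x2 AND x1) XOR x3)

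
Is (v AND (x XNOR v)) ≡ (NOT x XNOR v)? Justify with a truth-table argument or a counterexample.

No. Counterexample: with x=0, v=1, Expression 1 = 0 but Expression 2 = 1.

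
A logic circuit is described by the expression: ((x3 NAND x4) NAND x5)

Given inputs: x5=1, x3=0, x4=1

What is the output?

Substituting: ((0 NAND 1) NAND 1)
= 0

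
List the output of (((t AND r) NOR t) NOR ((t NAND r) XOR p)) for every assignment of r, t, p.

r | t | p | Output
------------------
0 | 0 | 0 | 0
0 | 0 | 1 | 0
0 | 1 | 0 | 0
0 | 1 | 1 | 1
1 | 0 | 0 | 0
1 | 0 | 1 | 0
1 | 1 | 0 | 1
1 | 1 | 1 | 0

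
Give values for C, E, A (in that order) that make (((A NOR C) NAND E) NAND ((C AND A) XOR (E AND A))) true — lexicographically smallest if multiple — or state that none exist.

C=0, E=0, A=0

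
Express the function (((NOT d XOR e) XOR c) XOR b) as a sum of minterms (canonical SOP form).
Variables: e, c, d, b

Σm(0, 3, 5, 6, 9, 10, 12, 15) = (NOT e AND NOT c AND NOT d AND NOT b) OR (NOT e AND NOT c AND d AND b) OR (NOT e AND c AND NOT d AND b) OR (NOT e AND c AND d AND NOT b) OR (e AND NOT c AND NOT d AND b) OR (e AND NOT c AND d AND NOT b) OR (e AND c AND NOT d AND NOT b) OR (e AND c AND d AND b)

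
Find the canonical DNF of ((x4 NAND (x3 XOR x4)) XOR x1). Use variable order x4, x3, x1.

(NOT x4 AND NOT x3 AND NOT x1) OR (NOT x4 AND x3 AND NOT x1) OR (x4 AND NOT x3 AND x1) OR (x4 AND x3 AND NOT x1)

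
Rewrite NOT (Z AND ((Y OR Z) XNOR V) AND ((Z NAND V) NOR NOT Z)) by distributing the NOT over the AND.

NOT Z OR NOT ((Y OR Z) XNOR V) OR NOT ((Z NAND V) NOR NOT Z)
De Morgan's: NOT(AND of terms) = OR of negations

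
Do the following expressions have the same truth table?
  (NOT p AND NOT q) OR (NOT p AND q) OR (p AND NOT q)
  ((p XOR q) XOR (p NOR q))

Yes, they are equivalent — the two output columns agree on all 4 assignments:
p | q | Expression 1 | Expression 2
-----------------------------------
0 | 0 | 1 | 1
0 | 1 | 1 | 1
1 | 0 | 1 | 1
1 | 1 | 0 | 0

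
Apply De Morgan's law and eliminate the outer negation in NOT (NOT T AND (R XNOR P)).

T OR NOT (R XNOR P)
De Morgan's: NOT(AND of terms) = OR of negations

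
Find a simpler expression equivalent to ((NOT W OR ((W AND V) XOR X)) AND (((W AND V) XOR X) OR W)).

By distribution ((E OR v) AND (E OR NOT v) = E):
= ((W AND V) XOR X)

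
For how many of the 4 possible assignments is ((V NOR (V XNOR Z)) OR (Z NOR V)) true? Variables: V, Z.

Satisfying assignments: (0,0), (0,1)
Count: 2 out of 4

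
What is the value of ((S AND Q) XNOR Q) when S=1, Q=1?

Substituting: ((1 AND 1) XNOR 1)
= 1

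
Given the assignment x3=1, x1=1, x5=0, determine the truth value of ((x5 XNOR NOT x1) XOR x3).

Substituting: ((0 XNOR NOT 1) XOR 1)
= 0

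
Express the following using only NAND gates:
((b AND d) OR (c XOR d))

((((b NAND d) NAND (b NAND d)) NAND ((b NAND d) NAND (b NAND d))) NAND (((c NAND (c NAND d)) NAND (d NAND (c NAND d))) NAND ((c NAND (c NAND d)) NAND (d NAND (c NAND d)))))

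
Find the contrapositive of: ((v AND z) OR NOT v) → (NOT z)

Contrapositive: z → NOT ((v AND z) OR NOT v)
Note: A statement and its contrapositive are logically equivalent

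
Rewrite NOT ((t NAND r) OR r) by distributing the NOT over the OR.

NOT (t NAND r) AND NOT r
De Morgan's: NOT(OR of terms) = AND of negations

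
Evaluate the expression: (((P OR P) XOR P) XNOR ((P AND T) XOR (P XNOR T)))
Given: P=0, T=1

Substituting: (((0 OR 0) XOR 0) XNOR ((0 AND 1) XOR (0 XNOR 1)))
= 1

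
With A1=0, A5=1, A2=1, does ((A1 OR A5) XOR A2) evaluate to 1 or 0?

Substituting: ((0 OR 1) XOR 1)
= 0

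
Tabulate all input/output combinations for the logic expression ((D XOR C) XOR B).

D | C | B | Output
------------------
0 | 0 | 0 | 0
0 | 0 | 1 | 1
0 | 1 | 0 | 1
0 | 1 | 1 | 0
1 | 0 | 0 | 1
1 | 0 | 1 | 0
1 | 1 | 0 | 0
1 | 1 | 1 | 1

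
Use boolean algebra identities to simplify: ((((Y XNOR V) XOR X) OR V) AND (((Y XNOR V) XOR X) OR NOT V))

By distribution ((E OR v) AND (E OR NOT v) = E):
= ((Y XNOR V) XOR X)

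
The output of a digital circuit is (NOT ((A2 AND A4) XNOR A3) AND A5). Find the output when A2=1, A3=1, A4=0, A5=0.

Substituting: (NOT ((1 AND 0) XNOR 1) AND 0)
= 0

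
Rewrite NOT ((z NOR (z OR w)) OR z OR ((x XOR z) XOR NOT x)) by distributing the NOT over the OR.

NOT (z NOR (z OR w)) AND NOT z AND NOT ((x XOR z) XOR NOT x)
De Morgan's: NOT(OR of terms) = AND of negations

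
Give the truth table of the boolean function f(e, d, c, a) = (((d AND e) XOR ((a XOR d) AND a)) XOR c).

e | d | c | a | Output
----------------------
0 | 0 | 0 | 0 | 0
0 | 0 | 0 | 1 | 1
0 | 0 | 1 | 0 | 1
0 | 0 | 1 | 1 | 0
0 | 1 | 0 | 0 | 0
0 | 1 | 0 | 1 | 0
0 | 1 | 1 | 0 | 1
0 | 1 | 1 | 1 | 1
1 | 0 | 0 | 0 | 0
1 | 0 | 0 | 1 | 1
1 | 0 | 1 | 0 | 1
1 | 0 | 1 | 1 | 0
1 | 1 | 0 | 0 | 1
1 | 1 | 0 | 1 | 1
1 | 1 | 1 | 0 | 0
1 | 1 | 1 | 1 | 0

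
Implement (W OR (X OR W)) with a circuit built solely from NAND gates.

((W NAND W) NAND (((X NAND X) NAND (W NAND W)) NAND ((X NAND X) NAND (W NAND W))))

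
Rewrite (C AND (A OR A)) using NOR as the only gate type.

((C NOR C) NOR (((A NOR A) NOR (A NOR A)) NOR ((A NOR A) NOR (A NOR A))))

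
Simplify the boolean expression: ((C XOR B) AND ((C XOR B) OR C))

By absorption (E AND (E OR v) = E):
= (C XOR B)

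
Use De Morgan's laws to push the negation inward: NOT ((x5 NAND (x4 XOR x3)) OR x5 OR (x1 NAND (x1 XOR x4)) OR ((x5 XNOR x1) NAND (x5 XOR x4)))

NOT (x5 NAND (x4 XOR x3)) AND NOT x5 AND NOT (x1 NAND (x1 XOR x4)) AND NOT ((x5 XNOR x1) NAND (x5 XOR x4))
De Morgan's: NOT(OR of terms) = AND of negations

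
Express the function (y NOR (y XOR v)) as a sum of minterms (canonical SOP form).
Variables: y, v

Σm(0) = (NOT y AND NOT v)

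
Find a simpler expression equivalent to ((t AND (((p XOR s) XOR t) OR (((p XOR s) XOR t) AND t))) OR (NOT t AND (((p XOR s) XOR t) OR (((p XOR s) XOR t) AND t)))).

By distribution ((E AND v) OR (E AND NOT v) = E) then absorption (E OR (E AND v) = E):
= ((p XOR s) XOR t)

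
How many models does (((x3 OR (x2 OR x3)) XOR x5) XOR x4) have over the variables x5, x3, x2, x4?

Satisfying assignments: (0,0,0,1), (0,0,1,0), (0,1,0,0), (0,1,1,0), (1,0,0,0), (1,0,1,1), (1,1,0,1), (1,1,1,1)
Count: 8 out of 16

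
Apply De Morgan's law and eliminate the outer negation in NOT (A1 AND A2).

NOT A1 OR NOT A2
De Morgan's: NOT(AND of terms) = OR of negations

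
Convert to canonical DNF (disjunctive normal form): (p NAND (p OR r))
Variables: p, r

(NOT p AND NOT r) OR (NOT p AND r)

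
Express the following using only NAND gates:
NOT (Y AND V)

(((Y NAND V) NAND (Y NAND V)) NAND ((Y NAND V) NAND (Y NAND V)))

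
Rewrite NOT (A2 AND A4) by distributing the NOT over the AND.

NOT A2 OR NOT A4
De Morgan's: NOT(AND of terms) = OR of negations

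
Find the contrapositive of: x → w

Contrapositive: NOT w → NOT x
Note: A statement and its contrapositive are logically equivalent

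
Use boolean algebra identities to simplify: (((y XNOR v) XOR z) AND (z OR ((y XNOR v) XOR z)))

By absorption (E AND (E OR v) = E):
= ((y XNOR v) XOR z)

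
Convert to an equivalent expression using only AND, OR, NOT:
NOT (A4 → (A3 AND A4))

A4 AND NOT (A3 AND A4)
(Negated implication: NOT(A → B) = A AND NOT B)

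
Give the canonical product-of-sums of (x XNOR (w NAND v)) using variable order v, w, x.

ΠM(0, 2, 4, 7) = (v OR w OR x) AND (v OR NOT w OR x) AND (NOT v OR w OR x) AND (NOT v OR NOT w OR NOT x)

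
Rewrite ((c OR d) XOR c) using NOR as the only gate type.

((((((c NOR d) NOR (c NOR d)) NOR c) NOR (((c NOR d) NOR (c NOR d)) NOR c)) NOR ((((c NOR d) NOR (c NOR d)) NOR c) NOR (((c NOR d) NOR (c NOR d)) NOR c))) NOR ((((((c NOR d) NOR (c NOR d)) NOR ((c NOR d) NOR (c NOR d))) NOR (c NOR c)) NOR ((((c NOR d) NOR (c NOR d)) NOR ((c NOR d) NOR (c NOR d))) NOR (c NOR c))) NOR (((((c NOR d) NOR (c NOR d)) NOR ((c NOR d) NOR (c NOR d))) NOR (c NOR c)) NOR ((((c NOR d) NOR (c NOR d)) NOR ((c NOR d) NOR (c NOR d))) NOR (c NOR c)))))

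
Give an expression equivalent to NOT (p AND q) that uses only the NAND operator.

(((p NAND q) NAND (p NAND q)) NAND ((p NAND q) NAND (p NAND q)))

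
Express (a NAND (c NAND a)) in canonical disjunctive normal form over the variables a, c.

(NOT a AND NOT c) OR (NOT a AND c) OR (a AND c)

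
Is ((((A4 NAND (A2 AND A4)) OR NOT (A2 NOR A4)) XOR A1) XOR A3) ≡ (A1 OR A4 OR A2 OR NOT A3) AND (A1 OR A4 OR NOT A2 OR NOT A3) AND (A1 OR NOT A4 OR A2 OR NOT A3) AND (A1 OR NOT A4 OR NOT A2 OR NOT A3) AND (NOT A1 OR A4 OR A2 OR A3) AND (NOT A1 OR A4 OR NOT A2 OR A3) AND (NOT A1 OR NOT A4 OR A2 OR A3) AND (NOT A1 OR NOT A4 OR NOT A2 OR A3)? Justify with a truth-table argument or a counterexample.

Yes, they are equivalent — the two output columns agree on all 16 assignments:
A1 | A4 | A2 | A3 | Expression 1 | Expression 2
-----------------------------------------------
0 | 0 | 0 | 0 | 1 | 1
0 | 0 | 0 | 1 | 0 | 0
0 | 0 | 1 | 0 | 1 | 1
0 | 0 | 1 | 1 | 0 | 0
0 | 1 | 0 | 0 | 1 | 1
0 | 1 | 0 | 1 | 0 | 0
0 | 1 | 1 | 0 | 1 | 1
0 | 1 | 1 | 1 | 0 | 0
1 | 0 | 0 | 0 | 0 | 0
1 | 0 | 0 | 1 | 1 | 1
1 | 0 | 1 | 0 | 0 | 0
1 | 0 | 1 | 1 | 1 | 1
1 | 1 | 0 | 0 | 0 | 0
1 | 1 | 0 | 1 | 1 | 1
1 | 1 | 1 | 0 | 0 | 0
1 | 1 | 1 | 1 | 1 | 1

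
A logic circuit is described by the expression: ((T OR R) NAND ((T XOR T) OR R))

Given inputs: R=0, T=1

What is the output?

Substituting: ((1 OR 0) NAND ((1 XOR 1) OR 0))
= 1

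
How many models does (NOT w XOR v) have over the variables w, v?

Satisfying assignments: (0,0), (1,1)
Count: 2 out of 4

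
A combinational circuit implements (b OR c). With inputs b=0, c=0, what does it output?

Substituting: (0 OR 0)
= 0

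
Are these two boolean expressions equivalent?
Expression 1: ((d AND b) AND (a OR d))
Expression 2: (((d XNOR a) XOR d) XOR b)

No. Counterexample: with b=0, a=0, d=0, Expression 1 = 0 but Expression 2 = 1.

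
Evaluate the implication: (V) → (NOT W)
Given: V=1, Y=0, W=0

Antecedent (V) = 1; consequent (NOT W) = 1.
1 → 1 = 1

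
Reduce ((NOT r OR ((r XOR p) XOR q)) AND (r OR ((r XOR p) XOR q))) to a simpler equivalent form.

By distribution ((E OR v) AND (E OR NOT v) = E):
= ((r XOR p) XOR q)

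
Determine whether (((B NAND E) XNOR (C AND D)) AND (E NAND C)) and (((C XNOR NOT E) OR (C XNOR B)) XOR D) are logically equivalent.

No. Counterexample: with C=0, E=0, D=0, B=0, Expression 1 = 0 but Expression 2 = 1.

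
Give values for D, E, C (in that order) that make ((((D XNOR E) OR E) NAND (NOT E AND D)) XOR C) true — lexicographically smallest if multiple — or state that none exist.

D=0, E=0, C=0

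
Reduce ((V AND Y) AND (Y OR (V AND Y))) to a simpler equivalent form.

By absorption (E AND (E OR v) = E):
= (V AND Y)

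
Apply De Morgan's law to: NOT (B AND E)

NOT B OR NOT E
De Morgan's: NOT(AND of terms) = OR of negations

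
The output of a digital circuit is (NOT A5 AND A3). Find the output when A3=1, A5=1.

Substituting: (NOT 1 AND 1)
= 0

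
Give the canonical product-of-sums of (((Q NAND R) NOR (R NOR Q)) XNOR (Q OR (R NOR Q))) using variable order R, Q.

ΠM(0, 1) = (R OR Q) AND (R OR NOT Q)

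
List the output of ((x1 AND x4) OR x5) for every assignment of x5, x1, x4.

x5 | x1 | x4 | Output
---------------------
0 | 0 | 0 | 0
0 | 0 | 1 | 0
0 | 1 | 0 | 0
0 | 1 | 1 | 1
1 | 0 | 0 | 1
1 | 0 | 1 | 1
1 | 1 | 0 | 1
1 | 1 | 1 | 1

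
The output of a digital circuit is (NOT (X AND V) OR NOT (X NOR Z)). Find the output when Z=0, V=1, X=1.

Substituting: (NOT (1 AND 1) OR NOT (1 NOR 0))
= 1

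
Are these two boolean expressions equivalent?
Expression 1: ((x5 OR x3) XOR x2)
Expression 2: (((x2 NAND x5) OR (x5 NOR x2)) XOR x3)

No. Counterexample: with x5=0, x3=0, x2=0, Expression 1 = 0 but Expression 2 = 1.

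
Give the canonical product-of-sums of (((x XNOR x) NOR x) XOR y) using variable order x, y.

ΠM(0, 2) = (x OR y) AND (NOT x OR y)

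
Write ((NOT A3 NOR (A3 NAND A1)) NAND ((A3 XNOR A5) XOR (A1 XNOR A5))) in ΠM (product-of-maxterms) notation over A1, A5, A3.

ΠM() = TRUE (no maxterms)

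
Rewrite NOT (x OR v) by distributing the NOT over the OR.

NOT x AND NOT v
De Morgan's: NOT(OR of terms) = AND of negations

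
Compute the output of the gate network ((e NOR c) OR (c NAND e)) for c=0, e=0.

Substituting: ((0 NOR 0) OR (0 NAND 0))
= 1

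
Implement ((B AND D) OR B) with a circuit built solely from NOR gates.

((((B NOR B) NOR (D NOR D)) NOR B) NOR (((B NOR B) NOR (D NOR D)) NOR B))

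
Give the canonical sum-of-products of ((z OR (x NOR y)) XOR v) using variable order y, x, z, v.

Σm(0, 2, 5, 6, 9, 10, 13, 14) = (NOT y AND NOT x AND NOT z AND NOT v) OR (NOT y AND NOT x AND z AND NOT v) OR (NOT y AND x AND NOT z AND v) OR (NOT y AND x AND z AND NOT v) OR (y AND NOT x AND NOT z AND v) OR (y AND NOT x AND z AND NOT v) OR (y AND x AND NOT z AND v) OR (y AND x AND z AND NOT v)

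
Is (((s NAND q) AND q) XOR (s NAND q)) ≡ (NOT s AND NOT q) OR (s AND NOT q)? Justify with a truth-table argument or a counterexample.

Yes, they are equivalent — the two output columns agree on all 4 assignments:
s | q | Expression 1 | Expression 2
-----------------------------------
0 | 0 | 1 | 1
0 | 1 | 0 | 0
1 | 0 | 1 | 1
1 | 1 | 0 | 0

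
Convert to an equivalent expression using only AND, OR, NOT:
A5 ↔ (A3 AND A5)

(A5 AND (A3 AND A5)) OR (NOT A5 AND NOT (A3 AND A5))
(Biconditional = both true or both false)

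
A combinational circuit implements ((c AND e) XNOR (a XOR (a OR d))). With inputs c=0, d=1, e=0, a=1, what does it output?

Substituting: ((0 AND 0) XNOR (1 XOR (1 OR 1)))
= 1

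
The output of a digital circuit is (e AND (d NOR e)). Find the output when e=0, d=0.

Substituting: (0 AND (0 NOR 0))
= 0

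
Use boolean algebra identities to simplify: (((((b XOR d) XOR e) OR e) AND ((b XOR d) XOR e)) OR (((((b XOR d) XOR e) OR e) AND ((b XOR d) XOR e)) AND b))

By absorption (E OR (E AND v) = E) then absorption (E AND (E OR v) = E):
= ((b XOR d) XOR e)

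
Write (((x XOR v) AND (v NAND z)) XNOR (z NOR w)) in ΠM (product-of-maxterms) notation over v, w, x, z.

ΠM(0, 3, 6, 7, 10, 12) = (v OR w OR x OR z) AND (v OR w OR NOT x OR NOT z) AND (v OR NOT w OR NOT x OR z) AND (v OR NOT w OR NOT x OR NOT z) AND (NOT v OR w OR NOT x OR z) AND (NOT v OR NOT w OR x OR z)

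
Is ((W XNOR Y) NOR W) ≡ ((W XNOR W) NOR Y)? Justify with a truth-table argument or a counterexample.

No. Counterexample: with W=0, Y=1, Expression 1 = 1 but Expression 2 = 0.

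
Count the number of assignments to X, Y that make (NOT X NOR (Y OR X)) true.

No assignment satisfies the expression.
Count: 0 out of 4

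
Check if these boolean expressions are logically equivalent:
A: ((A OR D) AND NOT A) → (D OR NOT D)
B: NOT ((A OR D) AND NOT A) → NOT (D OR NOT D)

No, Inverse is not equivalent to original (counterexample: A=0, D=0)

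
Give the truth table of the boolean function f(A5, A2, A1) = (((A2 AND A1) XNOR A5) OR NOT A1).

A5 | A2 | A1 | Output
---------------------
0 | 0 | 0 | 1
0 | 0 | 1 | 1
0 | 1 | 0 | 1
0 | 1 | 1 | 0
1 | 0 | 0 | 1
1 | 0 | 1 | 0
1 | 1 | 0 | 1
1 | 1 | 1 | 1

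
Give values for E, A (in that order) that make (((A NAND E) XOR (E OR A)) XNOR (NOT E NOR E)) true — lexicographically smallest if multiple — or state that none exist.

E=0, A=1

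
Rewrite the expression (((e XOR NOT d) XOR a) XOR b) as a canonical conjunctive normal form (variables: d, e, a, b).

(d OR e OR a OR NOT b) AND (d OR e OR NOT a OR b) AND (d OR NOT e OR a OR b) AND (d OR NOT e OR NOT a OR NOT b) AND (NOT d OR e OR a OR b) AND (NOT d OR e OR NOT a OR NOT b) AND (NOT d OR NOT e OR a OR NOT b) AND (NOT d OR NOT e OR NOT a OR b)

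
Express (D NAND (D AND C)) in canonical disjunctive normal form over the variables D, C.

(NOT D AND NOT C) OR (NOT D AND C) OR (D AND NOT C)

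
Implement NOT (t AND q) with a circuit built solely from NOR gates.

(((t NOR t) NOR (q NOR q)) NOR ((t NOR t) NOR (q NOR q)))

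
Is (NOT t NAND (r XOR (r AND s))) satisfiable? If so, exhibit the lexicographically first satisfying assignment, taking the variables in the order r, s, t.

r=0, s=0, t=0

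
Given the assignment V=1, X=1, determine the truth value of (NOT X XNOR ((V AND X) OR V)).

Substituting: (NOT 1 XNOR ((1 AND 1) OR 1))
= 0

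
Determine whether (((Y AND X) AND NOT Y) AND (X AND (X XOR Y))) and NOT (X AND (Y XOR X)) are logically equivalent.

No. Counterexample: with X=0, Y=0, Expression 1 = 0 but Expression 2 = 1.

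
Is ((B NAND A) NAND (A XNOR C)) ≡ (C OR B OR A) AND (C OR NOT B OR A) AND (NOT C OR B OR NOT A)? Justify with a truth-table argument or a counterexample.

Yes, they are equivalent — the two output columns agree on all 8 assignments:
C | B | A | Expression 1 | Expression 2
---------------------------------------
0 | 0 | 0 | 0 | 0
0 | 0 | 1 | 1 | 1
0 | 1 | 0 | 0 | 0
0 | 1 | 1 | 1 | 1
1 | 0 | 0 | 1 | 1
1 | 0 | 1 | 0 | 0
1 | 1 | 0 | 1 | 1
1 | 1 | 1 | 1 | 1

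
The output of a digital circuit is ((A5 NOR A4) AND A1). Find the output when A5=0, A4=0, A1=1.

Substituting: ((0 NOR 0) AND 1)
= 1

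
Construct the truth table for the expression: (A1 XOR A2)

A2 | A1 | Output
----------------
0 | 0 | 0
0 | 1 | 1
1 | 0 | 1
1 | 1 | 0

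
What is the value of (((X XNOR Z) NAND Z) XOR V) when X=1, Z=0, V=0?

Substituting: (((1 XNOR 0) NAND 0) XOR 0)
= 1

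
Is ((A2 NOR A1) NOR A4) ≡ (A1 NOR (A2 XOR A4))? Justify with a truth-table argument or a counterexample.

No. Counterexample: with A4=0, A1=0, A2=0, Expression 1 = 0 but Expression 2 = 1.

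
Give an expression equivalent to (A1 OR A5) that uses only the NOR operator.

((A1 NOR A5) NOR (A1 NOR A5))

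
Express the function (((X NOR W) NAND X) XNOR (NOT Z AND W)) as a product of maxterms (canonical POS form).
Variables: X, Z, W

ΠM(0, 2, 3, 4, 6, 7) = (X OR Z OR W) AND (X OR NOT Z OR W) AND (X OR NOT Z OR NOT W) AND (NOT X OR Z OR W) AND (NOT X OR NOT Z OR W) AND (NOT X OR NOT Z OR NOT W)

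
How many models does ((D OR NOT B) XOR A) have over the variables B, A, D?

Satisfying assignments: (0,0,0), (0,0,1), (1,0,1), (1,1,0)
Count: 4 out of 8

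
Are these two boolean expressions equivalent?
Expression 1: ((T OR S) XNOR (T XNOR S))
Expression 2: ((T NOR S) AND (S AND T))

No. Counterexample: with T=1, S=1, Expression 1 = 1 but Expression 2 = 0.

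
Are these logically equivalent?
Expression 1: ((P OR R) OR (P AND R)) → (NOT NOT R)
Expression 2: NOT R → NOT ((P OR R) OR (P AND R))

Yes, Contrapositive is always equivalent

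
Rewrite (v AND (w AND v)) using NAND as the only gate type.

((v NAND ((w NAND v) NAND (w NAND v))) NAND (v NAND ((w NAND v) NAND (w NAND v))))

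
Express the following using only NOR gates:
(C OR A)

((C NOR A) NOR (C NOR A))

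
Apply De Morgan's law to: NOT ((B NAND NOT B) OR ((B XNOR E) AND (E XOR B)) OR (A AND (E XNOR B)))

NOT (B NAND NOT B) AND NOT ((B XNOR E) AND (E XOR B)) AND NOT (A AND (E XNOR B))
De Morgan's: NOT(OR of terms) = AND of negations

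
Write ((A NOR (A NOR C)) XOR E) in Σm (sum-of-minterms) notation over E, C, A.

Σm(2, 4, 5, 7) = (NOT E AND C AND NOT A) OR (E AND NOT C AND NOT A) OR (E AND NOT C AND A) OR (E AND C AND A)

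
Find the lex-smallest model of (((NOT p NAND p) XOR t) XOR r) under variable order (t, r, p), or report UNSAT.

t=0, r=0, p=0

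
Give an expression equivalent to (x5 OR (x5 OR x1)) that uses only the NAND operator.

((x5 NAND x5) NAND (((x5 NAND x5) NAND (x1 NAND x1)) NAND ((x5 NAND x5) NAND (x1 NAND x1))))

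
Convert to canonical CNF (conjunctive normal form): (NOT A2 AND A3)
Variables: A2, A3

(A2 OR A3) AND (NOT A2 OR A3) AND (NOT A2 OR NOT A3)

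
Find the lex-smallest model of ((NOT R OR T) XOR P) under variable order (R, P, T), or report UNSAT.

R=0, P=0, T=0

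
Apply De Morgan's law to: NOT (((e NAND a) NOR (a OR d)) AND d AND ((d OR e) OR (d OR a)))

NOT ((e NAND a) NOR (a OR d)) OR NOT d OR NOT ((d OR e) OR (d OR a))
De Morgan's: NOT(AND of terms) = OR of negations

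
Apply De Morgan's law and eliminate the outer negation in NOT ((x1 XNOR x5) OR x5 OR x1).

NOT (x1 XNOR x5) AND NOT x5 AND NOT x1
De Morgan's: NOT(OR of terms) = AND of negations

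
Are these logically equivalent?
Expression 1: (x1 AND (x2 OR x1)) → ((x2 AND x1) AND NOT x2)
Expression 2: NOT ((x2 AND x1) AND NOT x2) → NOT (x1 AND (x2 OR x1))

Yes, Contrapositive is always equivalent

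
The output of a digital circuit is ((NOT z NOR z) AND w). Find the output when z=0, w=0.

Substituting: ((NOT 0 NOR 0) AND 0)
= 0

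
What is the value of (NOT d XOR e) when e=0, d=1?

Substituting: (NOT 1 XOR 0)
= 0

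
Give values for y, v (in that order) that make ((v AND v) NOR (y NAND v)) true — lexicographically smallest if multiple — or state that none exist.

UNSATISFIABLE - no assignment makes this expression true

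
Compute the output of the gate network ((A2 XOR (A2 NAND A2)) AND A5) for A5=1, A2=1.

Substituting: ((1 XOR (1 NAND 1)) AND 1)
= 1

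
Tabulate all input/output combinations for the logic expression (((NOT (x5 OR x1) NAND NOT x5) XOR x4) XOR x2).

x4 | x2 | x5 | x1 | Output
--------------------------
0 | 0 | 0 | 0 | 0
0 | 0 | 0 | 1 | 1
0 | 0 | 1 | 0 | 1
0 | 0 | 1 | 1 | 1
0 | 1 | 0 | 0 | 1
0 | 1 | 0 | 1 | 0
0 | 1 | 1 | 0 | 0
0 | 1 | 1 | 1 | 0
1 | 0 | 0 | 0 | 1
1 | 0 | 0 | 1 | 0
1 | 0 | 1 | 0 | 0
1 | 0 | 1 | 1 | 0
1 | 1 | 0 | 0 | 0
1 | 1 | 0 | 1 | 1
1 | 1 | 1 | 0 | 1
1 | 1 | 1 | 1 | 1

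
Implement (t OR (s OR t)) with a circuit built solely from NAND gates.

((t NAND t) NAND (((s NAND s) NAND (t NAND t)) NAND ((s NAND s) NAND (t NAND t))))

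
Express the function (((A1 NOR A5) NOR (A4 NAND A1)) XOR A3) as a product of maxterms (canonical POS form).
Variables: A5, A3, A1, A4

ΠM(0, 1, 2, 7, 8, 9, 10, 15) = (A5 OR A3 OR A1 OR A4) AND (A5 OR A3 OR A1 OR NOT A4) AND (A5 OR A3 OR NOT A1 OR A4) AND (A5 OR NOT A3 OR NOT A1 OR NOT A4) AND (NOT A5 OR A3 OR A1 OR A4) AND (NOT A5 OR A3 OR A1 OR NOT A4) AND (NOT A5 OR A3 OR NOT A1 OR A4) AND (NOT A5 OR NOT A3 OR NOT A1 OR NOT A4)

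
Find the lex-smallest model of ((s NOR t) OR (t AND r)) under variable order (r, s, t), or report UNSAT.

r=0, s=0, t=0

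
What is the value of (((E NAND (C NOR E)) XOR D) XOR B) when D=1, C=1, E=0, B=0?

Substituting: (((0 NAND (1 NOR 0)) XOR 1) XOR 0)
= 0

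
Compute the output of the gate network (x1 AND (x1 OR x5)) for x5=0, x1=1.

Substituting: (1 AND (1 OR 0))
= 1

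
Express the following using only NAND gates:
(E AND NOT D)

((E NAND (D NAND D)) NAND (E NAND (D NAND D)))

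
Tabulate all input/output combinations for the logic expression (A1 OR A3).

A3 | A1 | Output
----------------
0 | 0 | 0
0 | 1 | 1
1 | 0 | 1
1 | 1 | 1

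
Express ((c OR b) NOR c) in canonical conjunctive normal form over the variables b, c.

(b OR NOT c) AND (NOT b OR c) AND (NOT b OR NOT c)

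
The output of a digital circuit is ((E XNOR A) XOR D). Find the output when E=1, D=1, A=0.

Substituting: ((1 XNOR 0) XOR 1)
= 1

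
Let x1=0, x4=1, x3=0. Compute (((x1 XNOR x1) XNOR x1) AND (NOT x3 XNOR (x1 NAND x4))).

Substituting: (((0 XNOR 0) XNOR 0) AND (NOT 0 XNOR (0 NAND 1)))
= 0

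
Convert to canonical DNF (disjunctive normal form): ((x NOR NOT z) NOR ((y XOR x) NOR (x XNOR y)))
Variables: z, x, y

(NOT z AND NOT x AND NOT y) OR (NOT z AND NOT x AND y) OR (NOT z AND x AND NOT y) OR (NOT z AND x AND y) OR (z AND x AND NOT y) OR (z AND x AND y)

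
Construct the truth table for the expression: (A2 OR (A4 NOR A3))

A4 | A2 | A3 | Output
---------------------
0 | 0 | 0 | 1
0 | 0 | 1 | 0
0 | 1 | 0 | 1
0 | 1 | 1 | 1
1 | 0 | 0 | 0
1 | 0 | 1 | 0
1 | 1 | 0 | 1
1 | 1 | 1 | 1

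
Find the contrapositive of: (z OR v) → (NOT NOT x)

Contrapositive: NOT x → NOT (z OR v)
Note: A statement and its contrapositive are logically equivalent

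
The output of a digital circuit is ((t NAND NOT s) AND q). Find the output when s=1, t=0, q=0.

Substituting: ((0 NAND NOT 1) AND 0)
= 0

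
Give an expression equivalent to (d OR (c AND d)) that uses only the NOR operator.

((d NOR ((c NOR c) NOR (d NOR d))) NOR (d NOR ((c NOR c) NOR (d NOR d))))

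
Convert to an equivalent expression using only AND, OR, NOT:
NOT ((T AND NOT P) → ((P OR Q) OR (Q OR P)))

(T AND NOT P) AND NOT ((P OR Q) OR (Q OR P))
(Negated implication: NOT(A → B) = A AND NOT B)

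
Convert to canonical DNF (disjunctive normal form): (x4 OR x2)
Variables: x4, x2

(NOT x4 AND x2) OR (x4 AND NOT x2) OR (x4 AND x2)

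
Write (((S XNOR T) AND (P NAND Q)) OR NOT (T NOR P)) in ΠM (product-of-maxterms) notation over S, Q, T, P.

ΠM(8, 12) = (NOT S OR Q OR T OR P) AND (NOT S OR NOT Q OR T OR P)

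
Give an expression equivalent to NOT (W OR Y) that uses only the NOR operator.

(((W NOR Y) NOR (W NOR Y)) NOR ((W NOR Y) NOR (W NOR Y)))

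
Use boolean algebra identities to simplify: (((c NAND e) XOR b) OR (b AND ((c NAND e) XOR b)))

By absorption (E OR (E AND v) = E):
= ((c NAND e) XOR b)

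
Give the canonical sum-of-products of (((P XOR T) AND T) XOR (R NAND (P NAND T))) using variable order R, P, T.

Σm(0, 2, 3, 5, 7) = (NOT R AND NOT P AND NOT T) OR (NOT R AND P AND NOT T) OR (NOT R AND P AND T) OR (R AND NOT P AND T) OR (R AND P AND T)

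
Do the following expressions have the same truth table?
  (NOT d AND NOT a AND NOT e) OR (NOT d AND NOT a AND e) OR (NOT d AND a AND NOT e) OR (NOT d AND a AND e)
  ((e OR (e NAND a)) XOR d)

Yes, they are equivalent — the two output columns agree on all 8 assignments:
d | a | e | Expression 1 | Expression 2
---------------------------------------
0 | 0 | 0 | 1 | 1
0 | 0 | 1 | 1 | 1
0 | 1 | 0 | 1 | 1
0 | 1 | 1 | 1 | 1
1 | 0 | 0 | 0 | 0
1 | 0 | 1 | 0 | 0
1 | 1 | 0 | 0 | 0
1 | 1 | 1 | 0 | 0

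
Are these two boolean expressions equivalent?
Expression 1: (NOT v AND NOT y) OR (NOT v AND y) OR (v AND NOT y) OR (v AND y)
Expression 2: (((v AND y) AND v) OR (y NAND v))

Yes, they are equivalent — the two output columns agree on all 4 assignments:
v | y | Expression 1 | Expression 2
-----------------------------------
0 | 0 | 1 | 1
0 | 1 | 1 | 1
1 | 0 | 1 | 1
1 | 1 | 1 | 1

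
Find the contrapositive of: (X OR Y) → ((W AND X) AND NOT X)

Contrapositive: NOT ((W AND X) AND NOT X) → NOT (X OR Y)
Note: A statement and its contrapositive are logically equivalent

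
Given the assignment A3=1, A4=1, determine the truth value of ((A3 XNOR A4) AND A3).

Substituting: ((1 XNOR 1) AND 1)
= 1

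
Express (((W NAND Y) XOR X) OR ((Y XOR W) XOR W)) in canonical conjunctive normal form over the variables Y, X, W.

(Y OR NOT X OR W) AND (Y OR NOT X OR NOT W)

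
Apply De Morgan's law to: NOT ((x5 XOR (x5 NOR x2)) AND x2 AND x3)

NOT (x5 XOR (x5 NOR x2)) OR NOT x2 OR NOT x3
De Morgan's: NOT(AND of terms) = OR of negations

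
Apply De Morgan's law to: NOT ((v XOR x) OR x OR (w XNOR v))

NOT (v XOR x) AND NOT x AND NOT (w XNOR v)
De Morgan's: NOT(OR of terms) = AND of negations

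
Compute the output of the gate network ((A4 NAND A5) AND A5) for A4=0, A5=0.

Substituting: ((0 NAND 0) AND 0)
= 0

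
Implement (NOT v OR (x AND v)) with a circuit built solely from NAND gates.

(((v NAND v) NAND (v NAND v)) NAND (((x NAND v) NAND (x NAND v)) NAND ((x NAND v) NAND (x NAND v))))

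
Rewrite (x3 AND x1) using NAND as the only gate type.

((x3 NAND x1) NAND (x3 NAND x1))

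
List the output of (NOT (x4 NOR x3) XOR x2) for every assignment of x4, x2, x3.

x4 | x2 | x3 | Output
---------------------
0 | 0 | 0 | 0
0 | 0 | 1 | 1
0 | 1 | 0 | 1
0 | 1 | 1 | 0
1 | 0 | 0 | 1
1 | 0 | 1 | 1
1 | 1 | 0 | 0
1 | 1 | 1 | 0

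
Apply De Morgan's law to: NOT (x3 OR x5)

NOT x3 AND NOT x5
De Morgan's: NOT(OR of terms) = AND of negations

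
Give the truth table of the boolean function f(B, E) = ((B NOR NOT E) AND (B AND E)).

B | E | Output
--------------
0 | 0 | 0
0 | 1 | 0
1 | 0 | 0
1 | 1 | 0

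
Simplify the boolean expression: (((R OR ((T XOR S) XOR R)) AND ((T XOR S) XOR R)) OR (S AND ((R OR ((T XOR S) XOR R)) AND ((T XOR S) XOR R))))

By absorption (E OR (E AND v) = E) then absorption (E AND (E OR v) = E):
= ((T XOR S) XOR R)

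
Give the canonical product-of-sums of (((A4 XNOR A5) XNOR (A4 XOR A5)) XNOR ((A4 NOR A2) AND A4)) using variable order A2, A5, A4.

ΠM() = TRUE (no maxterms)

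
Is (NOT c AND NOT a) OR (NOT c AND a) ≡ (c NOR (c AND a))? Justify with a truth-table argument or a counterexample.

Yes, they are equivalent — the two output columns agree on all 4 assignments:
c | a | Expression 1 | Expression 2
-----------------------------------
0 | 0 | 1 | 1
0 | 1 | 1 | 1
1 | 0 | 0 | 0
1 | 1 | 0 | 0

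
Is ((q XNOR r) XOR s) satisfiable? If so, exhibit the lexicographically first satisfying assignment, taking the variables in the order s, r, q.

s=0, r=0, q=0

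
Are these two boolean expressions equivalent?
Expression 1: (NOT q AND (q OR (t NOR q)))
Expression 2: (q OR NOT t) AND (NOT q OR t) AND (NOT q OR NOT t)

Yes, they are equivalent — the two output columns agree on all 4 assignments:
q | t | Expression 1 | Expression 2
-----------------------------------
0 | 0 | 1 | 1
0 | 1 | 0 | 0
1 | 0 | 0 | 0
1 | 1 | 0 | 0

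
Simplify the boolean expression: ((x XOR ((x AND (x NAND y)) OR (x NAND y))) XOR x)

By XOR self-cancellation ((E XOR v) XOR v = E) then absorption (E OR (E AND v) = E):
= (x NAND y)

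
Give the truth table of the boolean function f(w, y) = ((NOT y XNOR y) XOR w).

w | y | Output
--------------
0 | 0 | 0
0 | 1 | 0
1 | 0 | 1
1 | 1 | 1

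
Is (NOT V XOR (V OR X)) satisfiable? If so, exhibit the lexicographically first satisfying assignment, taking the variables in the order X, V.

X=0, V=0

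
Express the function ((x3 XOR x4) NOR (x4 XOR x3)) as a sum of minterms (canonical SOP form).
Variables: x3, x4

Σm(0, 3) = (NOT x3 AND NOT x4) OR (x3 AND x4)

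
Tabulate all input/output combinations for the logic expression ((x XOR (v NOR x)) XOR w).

w | v | x | Output
------------------
0 | 0 | 0 | 1
0 | 0 | 1 | 1
0 | 1 | 0 | 0
0 | 1 | 1 | 1
1 | 0 | 0 | 0
1 | 0 | 1 | 0
1 | 1 | 0 | 1
1 | 1 | 1 | 0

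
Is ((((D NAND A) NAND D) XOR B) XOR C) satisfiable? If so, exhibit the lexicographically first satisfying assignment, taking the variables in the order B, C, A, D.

B=0, C=0, A=0, D=0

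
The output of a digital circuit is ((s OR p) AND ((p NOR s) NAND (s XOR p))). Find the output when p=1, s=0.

Substituting: ((0 OR 1) AND ((1 NOR 0) NAND (0 XOR 1)))
= 1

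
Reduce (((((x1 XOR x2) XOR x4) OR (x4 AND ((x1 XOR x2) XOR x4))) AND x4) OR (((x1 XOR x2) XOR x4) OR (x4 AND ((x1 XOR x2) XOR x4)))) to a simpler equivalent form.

By absorption (E OR (E AND v) = E) then absorption (E OR (E AND v) = E):
= ((x1 XOR x2) XOR x4)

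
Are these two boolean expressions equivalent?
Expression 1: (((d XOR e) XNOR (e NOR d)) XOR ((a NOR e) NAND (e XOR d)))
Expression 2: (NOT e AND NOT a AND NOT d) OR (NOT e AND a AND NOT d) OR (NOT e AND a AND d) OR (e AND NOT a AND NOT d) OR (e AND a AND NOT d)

Yes, they are equivalent — the two output columns agree on all 8 assignments:
e | a | d | Expression 1 | Expression 2
---------------------------------------
0 | 0 | 0 | 1 | 1
0 | 0 | 1 | 0 | 0
0 | 1 | 0 | 1 | 1
0 | 1 | 1 | 1 | 1
1 | 0 | 0 | 1 | 1
1 | 0 | 1 | 0 | 0
1 | 1 | 0 | 1 | 1
1 | 1 | 1 | 0 | 0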